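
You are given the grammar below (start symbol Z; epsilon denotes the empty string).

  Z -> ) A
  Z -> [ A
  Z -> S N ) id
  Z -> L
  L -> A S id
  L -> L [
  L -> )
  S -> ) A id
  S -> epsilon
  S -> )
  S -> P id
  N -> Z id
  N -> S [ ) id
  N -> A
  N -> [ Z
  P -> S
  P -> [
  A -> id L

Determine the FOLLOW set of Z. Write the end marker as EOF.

{ EOF, ), id }

Z is the start symbol, so EOF ∈ FOLLOW(Z).
In N -> Z id: add FIRST(id) = { id }.
In N -> [ Z: Z is at the end, add FOLLOW(N) = { ) }.
Union: FOLLOW(Z) = { EOF, ), id }.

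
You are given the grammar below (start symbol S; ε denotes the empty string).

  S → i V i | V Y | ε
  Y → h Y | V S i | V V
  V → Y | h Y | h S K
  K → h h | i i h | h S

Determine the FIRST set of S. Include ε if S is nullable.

{ h, i, ε }

S → i V i contributes {i}.
From S → V Y: add FIRST(V) = { h }.
S → ε contributes ε.
Union: FIRST(S) = { h, i, ε }.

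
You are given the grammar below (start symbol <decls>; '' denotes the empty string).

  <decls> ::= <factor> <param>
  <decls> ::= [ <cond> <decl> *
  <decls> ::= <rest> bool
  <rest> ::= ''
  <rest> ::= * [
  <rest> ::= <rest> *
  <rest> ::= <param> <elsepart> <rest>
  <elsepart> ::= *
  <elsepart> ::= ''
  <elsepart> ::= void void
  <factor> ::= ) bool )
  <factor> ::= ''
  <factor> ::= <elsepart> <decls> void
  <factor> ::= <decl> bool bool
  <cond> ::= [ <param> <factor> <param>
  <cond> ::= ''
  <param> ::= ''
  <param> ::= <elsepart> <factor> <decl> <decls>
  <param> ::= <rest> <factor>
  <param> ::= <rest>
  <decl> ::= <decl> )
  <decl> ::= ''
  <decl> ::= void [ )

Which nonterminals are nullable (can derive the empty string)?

Directly nullable (have an ''-production): <rest>, <elsepart>, <factor>, <cond>, <param>, <decl>.
<decls> ::= <factor> <param> with every symbol nullable, so <decls> is nullable.

{ <cond>, <decl>, <decls>, <elsepart>, <factor>, <param>, <rest> }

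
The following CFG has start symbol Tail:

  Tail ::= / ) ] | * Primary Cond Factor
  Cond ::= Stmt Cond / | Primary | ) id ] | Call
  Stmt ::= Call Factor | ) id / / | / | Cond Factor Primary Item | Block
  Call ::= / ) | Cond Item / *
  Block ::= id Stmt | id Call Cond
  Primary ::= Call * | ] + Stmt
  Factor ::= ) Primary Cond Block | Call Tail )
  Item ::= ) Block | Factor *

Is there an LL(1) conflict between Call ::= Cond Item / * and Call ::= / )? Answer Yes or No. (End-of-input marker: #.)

Yes

FIRST(Cond Item / *) = { ), /, ], id } and FIRST(/ )) = { / }.
Both contain /, so the two alternatives are not disjoint — LL(1) conflict.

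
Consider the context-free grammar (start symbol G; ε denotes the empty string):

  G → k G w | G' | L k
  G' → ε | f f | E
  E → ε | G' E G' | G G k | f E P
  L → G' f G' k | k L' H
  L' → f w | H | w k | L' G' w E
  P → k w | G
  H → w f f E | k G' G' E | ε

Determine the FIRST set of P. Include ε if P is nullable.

P → k w contributes {k}.
From P → G: add FIRST(G) = { f, k, ε } (including ε since G is nullable).
Union: FIRST(P) = { f, k, ε }.

{ f, k, ε }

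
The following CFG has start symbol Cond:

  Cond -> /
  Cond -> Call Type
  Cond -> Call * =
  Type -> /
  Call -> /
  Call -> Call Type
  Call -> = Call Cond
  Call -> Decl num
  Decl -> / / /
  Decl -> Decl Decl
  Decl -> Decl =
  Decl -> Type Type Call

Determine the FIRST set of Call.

Call -> / contributes {/}.
From Call -> Call Type: add FIRST(Call) = { /, = }.
Call -> = Call Cond contributes {=}.
From Call -> Decl num: add FIRST(Decl) = { / }.
Union: FIRST(Call) = { /, = }.

{ /, = }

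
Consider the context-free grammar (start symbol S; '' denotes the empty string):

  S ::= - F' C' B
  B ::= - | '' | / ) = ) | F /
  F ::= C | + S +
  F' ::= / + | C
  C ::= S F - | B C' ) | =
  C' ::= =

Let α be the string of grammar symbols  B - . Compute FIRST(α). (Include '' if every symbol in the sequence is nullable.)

{ +, -, /, = }

Add FIRST(B)\{''} = { +, -, /, = }; B is nullable, continue.
- is a terminal; add {-} and stop.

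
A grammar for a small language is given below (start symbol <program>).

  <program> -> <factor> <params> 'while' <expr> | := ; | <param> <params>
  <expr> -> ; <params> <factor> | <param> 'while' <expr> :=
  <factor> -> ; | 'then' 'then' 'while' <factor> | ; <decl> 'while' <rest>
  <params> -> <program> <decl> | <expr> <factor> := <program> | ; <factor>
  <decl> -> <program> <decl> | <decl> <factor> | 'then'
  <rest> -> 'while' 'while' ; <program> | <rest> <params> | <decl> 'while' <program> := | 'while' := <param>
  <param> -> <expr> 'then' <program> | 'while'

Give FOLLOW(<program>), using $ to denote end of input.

<program> is the start symbol, so $ ∈ FOLLOW(<program>).
In <params> -> <program> <decl>: add FIRST(<decl>) = { 'then', 'while', :=, ; }.
In <params> -> <expr> <factor> := <program>: <program> is at the end, add FOLLOW(<params>) = { $, 'then', 'while', :=, ; }.
In <decl> -> <program> <decl>: add FIRST(<decl>) = { 'then', 'while', :=, ; }.
In <rest> -> 'while' 'while' ; <program>: <program> is at the end, add FOLLOW(<rest>) = { $, 'then', 'while', :=, ; }.
In <rest> -> <decl> 'while' <program> :=: add FIRST(:=) = { := }.
In <param> -> <expr> 'then' <program>: <program> is at the end, add FOLLOW(<param>) = { $, 'then', 'while', :=, ; }.
Union: FOLLOW(<program>) = { $, 'then', 'while', :=, ; }.

{ $, 'then', 'while', :=, ; }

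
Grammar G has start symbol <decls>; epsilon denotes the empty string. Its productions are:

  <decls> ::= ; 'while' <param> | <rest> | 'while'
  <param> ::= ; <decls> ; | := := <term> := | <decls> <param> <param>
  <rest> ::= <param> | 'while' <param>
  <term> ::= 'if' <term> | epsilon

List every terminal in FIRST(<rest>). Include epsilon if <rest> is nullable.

{ 'while', :=, ; }

From <rest> ::= <param>: add FIRST(<param>) = { 'while', :=, ; }.
<rest> ::= 'while' <param> contributes {'while'}.
Union: FIRST(<rest>) = { 'while', :=, ; }.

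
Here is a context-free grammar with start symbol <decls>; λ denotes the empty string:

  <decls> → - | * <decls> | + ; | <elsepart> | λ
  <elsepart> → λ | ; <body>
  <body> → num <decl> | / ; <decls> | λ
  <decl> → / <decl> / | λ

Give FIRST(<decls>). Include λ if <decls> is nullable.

{ *, +, -, ;, λ }

<decls> → - contributes {-}.
<decls> → * <decls> contributes {*}.
<decls> → + ; contributes {+}.
From <decls> → <elsepart>: add FIRST(<elsepart>) = { ;, λ } (including λ since <elsepart> is nullable).
<decls> → λ contributes λ.
Union: FIRST(<decls>) = { *, +, -, ;, λ }.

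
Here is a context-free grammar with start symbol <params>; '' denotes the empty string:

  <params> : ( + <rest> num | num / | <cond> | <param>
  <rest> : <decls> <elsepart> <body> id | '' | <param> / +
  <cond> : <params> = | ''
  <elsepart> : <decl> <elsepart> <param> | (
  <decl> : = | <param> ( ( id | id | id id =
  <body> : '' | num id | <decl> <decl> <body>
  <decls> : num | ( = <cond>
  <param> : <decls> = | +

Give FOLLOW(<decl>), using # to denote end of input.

{ (, +, =, id, num }

In <elsepart> : <decl> <elsepart> <param>: add FIRST(<elsepart> <param>) = { (, +, =, id, num }.
In <body> : <decl> <decl> <body>: add FIRST(<decl> <body>) = { (, +, =, id, num }.
In <body> : <decl> <decl> <body>: add FIRST(<body>)\{''} = { (, +, =, id, num }.
  Since <body> is nullable, also add FOLLOW(<body>) = { id }.
Union: FOLLOW(<decl>) = { (, +, =, id, num }.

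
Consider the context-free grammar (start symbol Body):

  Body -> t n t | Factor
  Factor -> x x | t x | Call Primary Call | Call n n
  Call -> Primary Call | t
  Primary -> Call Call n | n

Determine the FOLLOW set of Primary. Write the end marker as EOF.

In Factor -> Call Primary Call: add FIRST(Call) = { n, t }.
In Call -> Primary Call: add FIRST(Call) = { n, t }.
Union: FOLLOW(Primary) = { n, t }.

{ n, t }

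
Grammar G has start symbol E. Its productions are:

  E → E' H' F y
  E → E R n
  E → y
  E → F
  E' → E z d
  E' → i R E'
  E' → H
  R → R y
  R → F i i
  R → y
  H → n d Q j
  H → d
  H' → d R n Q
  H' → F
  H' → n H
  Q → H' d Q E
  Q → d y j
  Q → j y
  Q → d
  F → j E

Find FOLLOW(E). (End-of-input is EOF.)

{ EOF, d, i, j, n, y, z }

E is the start symbol, so EOF ∈ FOLLOW(E).
In E → E R n: add FIRST(R n) = { j, y }.
In E' → E z d: add FIRST(z d) = { z }.
In Q → H' d Q E: E is at the end, add FOLLOW(Q) = { d, i, j, n, y }.
In F → j E: E is at the end, add FOLLOW(F) = { EOF, d, i, j, n, y, z }.
Union: FOLLOW(E) = { EOF, d, i, j, n, y, z }.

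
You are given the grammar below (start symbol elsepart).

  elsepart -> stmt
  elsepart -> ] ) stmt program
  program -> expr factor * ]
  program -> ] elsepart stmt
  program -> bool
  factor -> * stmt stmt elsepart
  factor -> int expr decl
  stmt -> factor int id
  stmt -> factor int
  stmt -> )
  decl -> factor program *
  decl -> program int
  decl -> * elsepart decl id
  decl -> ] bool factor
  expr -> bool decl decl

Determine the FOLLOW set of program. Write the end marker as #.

In elsepart -> ] ) stmt program: program is at the end, add FOLLOW(elsepart) = { #, ), *, ], bool, id, int }.
In decl -> factor program *: add FIRST(*) = { * }.
In decl -> program int: add FIRST(int) = { int }.
Union: FOLLOW(program) = { #, ), *, ], bool, id, int }.

{ #, ), *, ], bool, id, int }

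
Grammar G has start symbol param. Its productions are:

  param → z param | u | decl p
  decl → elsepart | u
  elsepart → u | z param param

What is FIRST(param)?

{ u, z }

param → z param contributes {z}.
param → u contributes {u}.
From param → decl p: add FIRST(decl) = { u, z }.
Union: FIRST(param) = { u, z }.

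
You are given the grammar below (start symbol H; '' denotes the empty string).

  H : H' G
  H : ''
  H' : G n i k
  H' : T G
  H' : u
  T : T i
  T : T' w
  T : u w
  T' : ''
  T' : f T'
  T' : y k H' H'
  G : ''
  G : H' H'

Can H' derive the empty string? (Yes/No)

No

Nullable nonterminals: G, H, T'.
No production of H' has an RHS whose symbols are all nullable, so H' is not nullable.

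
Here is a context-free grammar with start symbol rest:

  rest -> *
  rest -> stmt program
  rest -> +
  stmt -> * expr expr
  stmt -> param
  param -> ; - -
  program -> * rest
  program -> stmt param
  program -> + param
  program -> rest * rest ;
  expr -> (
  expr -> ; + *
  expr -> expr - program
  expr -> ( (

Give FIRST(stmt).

{ *, ; }

stmt -> * expr expr contributes {*}.
From stmt -> param: add FIRST(param) = { ; }.
Union: FIRST(stmt) = { *, ; }.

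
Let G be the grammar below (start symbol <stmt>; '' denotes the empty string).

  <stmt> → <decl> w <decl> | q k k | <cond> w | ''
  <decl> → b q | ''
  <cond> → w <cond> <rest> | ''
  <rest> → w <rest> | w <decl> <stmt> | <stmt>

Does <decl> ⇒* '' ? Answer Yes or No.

<decl> has an ''-production, so <decl> ⇒ ''.

Yes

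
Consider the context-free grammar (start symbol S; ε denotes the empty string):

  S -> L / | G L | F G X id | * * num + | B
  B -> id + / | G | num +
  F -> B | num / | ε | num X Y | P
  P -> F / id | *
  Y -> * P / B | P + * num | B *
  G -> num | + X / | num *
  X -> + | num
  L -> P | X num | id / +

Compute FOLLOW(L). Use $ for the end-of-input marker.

In S -> L /: add FIRST(/) = { / }.
In S -> G L: L is at the end, add FOLLOW(S) = { $ }.
Union: FOLLOW(L) = { $, / }.

{ $, / }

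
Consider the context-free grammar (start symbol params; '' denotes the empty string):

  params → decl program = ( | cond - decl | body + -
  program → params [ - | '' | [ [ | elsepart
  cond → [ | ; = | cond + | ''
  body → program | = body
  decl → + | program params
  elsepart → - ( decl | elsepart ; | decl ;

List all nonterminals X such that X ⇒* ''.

{ body, cond, program }

Directly nullable (have an ''-production): program, cond.
body → program with every symbol nullable, so body is nullable.
No other nonterminal has a production whose RHS symbols are all nullable.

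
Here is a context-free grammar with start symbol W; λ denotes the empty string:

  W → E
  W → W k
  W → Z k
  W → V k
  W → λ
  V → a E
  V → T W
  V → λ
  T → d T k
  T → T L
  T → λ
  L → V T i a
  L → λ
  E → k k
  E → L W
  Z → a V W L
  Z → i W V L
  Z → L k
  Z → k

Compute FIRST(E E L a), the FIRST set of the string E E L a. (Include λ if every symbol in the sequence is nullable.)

{ a, d, i, k }

Add FIRST(E)\{λ} = { a, d, i, k }; E is nullable, continue.
Add FIRST(E)\{λ} = { a, d, i, k }; E is nullable, continue.
Add FIRST(L)\{λ} = { a, d, i, k }; L is nullable, continue.
a is a terminal; add {a} and stop.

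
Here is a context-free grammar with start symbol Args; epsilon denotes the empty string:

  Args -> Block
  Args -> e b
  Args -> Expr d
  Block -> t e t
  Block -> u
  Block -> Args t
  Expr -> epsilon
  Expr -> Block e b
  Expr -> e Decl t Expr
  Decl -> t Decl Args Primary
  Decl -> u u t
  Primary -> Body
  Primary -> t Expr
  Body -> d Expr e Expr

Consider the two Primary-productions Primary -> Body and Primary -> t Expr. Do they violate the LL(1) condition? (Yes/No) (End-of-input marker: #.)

FIRST(Body) = { d } and FIRST(t Expr) = { t }.
The FIRST sets are disjoint and neither alternative is nullable — no conflict.

No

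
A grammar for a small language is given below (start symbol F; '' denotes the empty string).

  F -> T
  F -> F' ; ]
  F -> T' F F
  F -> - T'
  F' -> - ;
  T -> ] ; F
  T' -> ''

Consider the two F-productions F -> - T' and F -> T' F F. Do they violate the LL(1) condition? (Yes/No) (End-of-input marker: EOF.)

Yes

FIRST(- T') = { - } and FIRST(T' F F) = { -, ] }.
Both contain -, so the two alternatives are not disjoint — LL(1) conflict.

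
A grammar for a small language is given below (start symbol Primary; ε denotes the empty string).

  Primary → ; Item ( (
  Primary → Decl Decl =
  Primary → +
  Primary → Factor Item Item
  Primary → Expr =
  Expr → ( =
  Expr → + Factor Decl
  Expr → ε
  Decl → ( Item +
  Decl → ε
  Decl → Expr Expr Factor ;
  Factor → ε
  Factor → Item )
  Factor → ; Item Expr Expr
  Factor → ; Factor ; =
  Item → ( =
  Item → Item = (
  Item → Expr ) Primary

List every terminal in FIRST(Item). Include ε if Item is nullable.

{ (, ), + }

Item → ( = contributes {(}.
From Item → Item = (: add FIRST(Item) = { (, ), + }.
From Item → Expr ) Primary: Expr nullable, take FIRST(Expr) ∪ {)} = { (, ), + }.
Union: FIRST(Item) = { (, ), + }.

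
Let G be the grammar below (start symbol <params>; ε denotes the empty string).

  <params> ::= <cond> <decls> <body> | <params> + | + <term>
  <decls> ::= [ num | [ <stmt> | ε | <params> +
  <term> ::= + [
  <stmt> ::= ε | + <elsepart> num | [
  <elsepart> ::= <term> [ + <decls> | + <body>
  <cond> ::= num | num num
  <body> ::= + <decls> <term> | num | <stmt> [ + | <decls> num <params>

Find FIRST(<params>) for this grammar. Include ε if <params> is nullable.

From <params> ::= <cond> <decls> <body>: add FIRST(<cond>) = { num }.
From <params> ::= <params> +: add FIRST(<params>) = { +, num }.
<params> ::= + <term> contributes {+}.
Union: FIRST(<params>) = { +, num }.

{ +, num }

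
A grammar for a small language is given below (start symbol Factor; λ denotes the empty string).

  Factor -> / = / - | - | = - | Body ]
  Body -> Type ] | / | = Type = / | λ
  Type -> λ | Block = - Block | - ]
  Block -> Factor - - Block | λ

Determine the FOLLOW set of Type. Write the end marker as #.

{ =, ] }

In Body -> Type ]: add FIRST(]) = { ] }.
In Body -> = Type = /: add FIRST(= /) = { = }.
Union: FOLLOW(Type) = { =, ] }.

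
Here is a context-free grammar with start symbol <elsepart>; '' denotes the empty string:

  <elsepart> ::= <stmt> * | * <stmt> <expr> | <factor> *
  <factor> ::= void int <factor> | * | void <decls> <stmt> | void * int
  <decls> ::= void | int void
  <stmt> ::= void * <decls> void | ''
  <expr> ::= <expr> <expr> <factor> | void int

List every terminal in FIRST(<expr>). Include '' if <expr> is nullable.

From <expr> ::= <expr> <expr> <factor>: add FIRST(<expr>) = { void }.
<expr> ::= void int contributes {void}.
Union: FIRST(<expr>) = { void }.

{ void }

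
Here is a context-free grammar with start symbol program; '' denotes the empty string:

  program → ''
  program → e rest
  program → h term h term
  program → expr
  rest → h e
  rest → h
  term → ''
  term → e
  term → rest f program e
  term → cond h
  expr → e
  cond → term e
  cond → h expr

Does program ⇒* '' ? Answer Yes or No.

Yes

program has an ''-production, so program ⇒ ''.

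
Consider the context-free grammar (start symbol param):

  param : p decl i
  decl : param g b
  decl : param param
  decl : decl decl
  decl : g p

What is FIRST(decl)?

From decl : param g b: add FIRST(param) = { p }.
From decl : param param: add FIRST(param) = { p }.
From decl : decl decl: add FIRST(decl) = { g, p }.
decl : g p contributes {g}.
Union: FIRST(decl) = { g, p }.

{ g, p }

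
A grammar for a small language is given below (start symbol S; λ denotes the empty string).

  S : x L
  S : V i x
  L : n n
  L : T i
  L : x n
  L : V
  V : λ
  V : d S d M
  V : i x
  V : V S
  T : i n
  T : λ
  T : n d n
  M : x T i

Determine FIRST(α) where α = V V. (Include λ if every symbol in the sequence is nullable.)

Add FIRST(V)\{λ} = { d, i, x }; V is nullable, continue.
Add FIRST(V)\{λ} = { d, i, x }; V is nullable, continue.
Every symbol is nullable, so include λ.

{ d, i, x, λ }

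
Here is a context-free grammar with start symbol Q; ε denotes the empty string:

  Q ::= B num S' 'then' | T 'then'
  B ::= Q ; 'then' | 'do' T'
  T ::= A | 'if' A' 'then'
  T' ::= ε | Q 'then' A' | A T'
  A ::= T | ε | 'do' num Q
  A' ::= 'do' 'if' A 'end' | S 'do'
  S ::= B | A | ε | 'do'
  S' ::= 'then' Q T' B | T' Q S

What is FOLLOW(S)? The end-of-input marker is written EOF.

{ 'do', 'then' }

In A' ::= S 'do': add FIRST('do') = { 'do' }.
In S' ::= T' Q S: S is at the end, add FOLLOW(S') = { 'then' }.
Union: FOLLOW(S) = { 'do', 'then' }.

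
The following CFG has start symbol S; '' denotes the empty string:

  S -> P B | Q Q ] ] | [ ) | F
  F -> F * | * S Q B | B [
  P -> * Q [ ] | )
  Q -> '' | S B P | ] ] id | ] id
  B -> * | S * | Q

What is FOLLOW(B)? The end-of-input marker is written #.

In S -> P B: B is at the end, add FOLLOW(S) = { #, ), *, [, ] }.
In F -> * S Q B: B is at the end, add FOLLOW(F) = { #, ), *, [, ] }.
In F -> B [: add FIRST([) = { [ }.
In Q -> S B P: add FIRST(P) = { ), * }.
Union: FOLLOW(B) = { #, ), *, [, ] }.

{ #, ), *, [, ] }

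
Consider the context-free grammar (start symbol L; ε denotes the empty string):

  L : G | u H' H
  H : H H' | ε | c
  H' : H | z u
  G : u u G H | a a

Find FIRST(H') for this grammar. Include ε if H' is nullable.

{ c, z, ε }

From H' : H: add FIRST(H) = { c, z, ε } (including ε since H is nullable).
H' : z u contributes {z}.
Union: FIRST(H') = { c, z, ε }.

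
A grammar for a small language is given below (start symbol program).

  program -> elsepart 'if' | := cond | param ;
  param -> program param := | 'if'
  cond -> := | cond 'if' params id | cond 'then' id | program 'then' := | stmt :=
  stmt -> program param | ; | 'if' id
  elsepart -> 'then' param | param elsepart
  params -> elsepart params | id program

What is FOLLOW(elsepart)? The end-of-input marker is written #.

In program -> elsepart 'if': add FIRST('if') = { 'if' }.
In elsepart -> param elsepart: elsepart is at the end, add FOLLOW(elsepart) = { 'if', 'then', :=, id }.
In params -> elsepart params: add FIRST(params) = { 'if', 'then', :=, id }.
Union: FOLLOW(elsepart) = { 'if', 'then', :=, id }.

{ 'if', 'then', :=, id }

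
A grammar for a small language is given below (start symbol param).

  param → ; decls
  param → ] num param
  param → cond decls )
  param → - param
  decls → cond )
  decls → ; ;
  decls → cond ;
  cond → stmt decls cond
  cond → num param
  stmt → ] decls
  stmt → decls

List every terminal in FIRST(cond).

{ ;, ], num }

From cond → stmt decls cond: add FIRST(stmt) = { ;, ], num }.
cond → num param contributes {num}.
Union: FIRST(cond) = { ;, ], num }.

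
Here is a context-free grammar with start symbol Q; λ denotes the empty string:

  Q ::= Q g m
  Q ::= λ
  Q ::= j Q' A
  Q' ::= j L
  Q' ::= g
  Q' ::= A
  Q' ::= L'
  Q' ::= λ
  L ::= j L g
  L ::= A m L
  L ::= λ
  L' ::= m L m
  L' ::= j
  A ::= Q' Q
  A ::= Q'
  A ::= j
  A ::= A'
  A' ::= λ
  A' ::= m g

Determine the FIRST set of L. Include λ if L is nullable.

L ::= j L g contributes {j}.
From L ::= A m L: A nullable, take FIRST(A) ∪ {m} = { g, j, m }.
L ::= λ contributes λ.
Union: FIRST(L) = { g, j, m, λ }.

{ g, j, m, λ }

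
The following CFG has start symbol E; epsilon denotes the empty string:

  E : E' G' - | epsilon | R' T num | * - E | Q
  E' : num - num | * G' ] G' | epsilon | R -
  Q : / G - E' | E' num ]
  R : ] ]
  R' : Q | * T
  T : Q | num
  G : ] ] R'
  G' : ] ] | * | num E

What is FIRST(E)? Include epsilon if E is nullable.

{ *, /, ], num, epsilon }

From E : E' G' -: E' nullable, take FIRST(E') ∪ FIRST(G') = { *, ], num }.
E : epsilon contributes epsilon.
From E : R' T num: add FIRST(R') = { *, /, ], num }.
E : * - E contributes {*}.
From E : Q: add FIRST(Q) = { *, /, ], num }.
Union: FIRST(E) = { *, /, ], num, epsilon }.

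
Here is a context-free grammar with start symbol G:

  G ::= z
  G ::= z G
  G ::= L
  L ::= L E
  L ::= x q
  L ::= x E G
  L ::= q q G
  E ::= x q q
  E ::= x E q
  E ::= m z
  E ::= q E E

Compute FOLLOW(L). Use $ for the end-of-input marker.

{ $, m, q, x }

In G ::= L: L is at the end, add FOLLOW(G) = { $, m, q, x }.
In L ::= L E: add FIRST(E) = { m, q, x }.
Union: FOLLOW(L) = { $, m, q, x }.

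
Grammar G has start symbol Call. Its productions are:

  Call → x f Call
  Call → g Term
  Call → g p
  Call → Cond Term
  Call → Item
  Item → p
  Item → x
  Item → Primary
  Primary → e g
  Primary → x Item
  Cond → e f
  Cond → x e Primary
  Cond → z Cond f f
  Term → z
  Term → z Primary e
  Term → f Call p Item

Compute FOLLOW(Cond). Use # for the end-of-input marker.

In Call → Cond Term: add FIRST(Term) = { f, z }.
In Cond → z Cond f f: add FIRST(f f) = { f }.
Union: FOLLOW(Cond) = { f, z }.

{ f, z }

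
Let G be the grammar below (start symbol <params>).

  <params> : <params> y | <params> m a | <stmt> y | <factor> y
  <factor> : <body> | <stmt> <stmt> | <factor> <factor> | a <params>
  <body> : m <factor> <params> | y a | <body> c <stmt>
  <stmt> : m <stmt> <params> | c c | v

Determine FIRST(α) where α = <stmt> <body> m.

{ c, m, v }

Add FIRST(<stmt>) = { c, m, v }; <stmt> is not nullable, stop.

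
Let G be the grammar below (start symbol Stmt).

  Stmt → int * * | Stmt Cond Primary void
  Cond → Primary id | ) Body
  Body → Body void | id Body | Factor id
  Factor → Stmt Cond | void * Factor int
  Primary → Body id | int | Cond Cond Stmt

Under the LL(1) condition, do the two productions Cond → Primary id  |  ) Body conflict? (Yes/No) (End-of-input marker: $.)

FIRST(Primary id) = { ), id, int, void } and FIRST() Body) = { ) }.
Both contain ), so the two alternatives are not disjoint — LL(1) conflict.

Yes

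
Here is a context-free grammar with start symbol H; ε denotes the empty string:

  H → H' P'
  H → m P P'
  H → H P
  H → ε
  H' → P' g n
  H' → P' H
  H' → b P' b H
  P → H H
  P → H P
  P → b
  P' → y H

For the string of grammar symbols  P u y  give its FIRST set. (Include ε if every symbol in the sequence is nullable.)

{ b, m, u, y }

Add FIRST(P)\{ε} = { b, m, y }; P is nullable, continue.
u is a terminal; add {u} and stop.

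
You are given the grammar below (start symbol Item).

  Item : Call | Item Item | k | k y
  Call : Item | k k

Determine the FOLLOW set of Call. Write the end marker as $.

In Item : Call: Call is at the end, add FOLLOW(Item) = { $, k }.
Union: FOLLOW(Call) = { $, k }.

{ $, k }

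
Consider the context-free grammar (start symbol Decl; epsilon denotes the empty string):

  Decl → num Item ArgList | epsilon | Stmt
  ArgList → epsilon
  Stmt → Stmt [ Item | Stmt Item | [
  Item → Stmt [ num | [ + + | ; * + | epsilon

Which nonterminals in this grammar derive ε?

Directly nullable (have an epsilon-production): Decl, ArgList, Item.
No other nonterminal has a production whose RHS symbols are all nullable.

{ ArgList, Decl, Item }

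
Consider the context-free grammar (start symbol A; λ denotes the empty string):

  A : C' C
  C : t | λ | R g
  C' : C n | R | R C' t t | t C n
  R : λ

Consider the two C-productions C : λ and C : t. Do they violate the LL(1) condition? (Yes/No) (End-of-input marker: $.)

No

FIRST(λ) = { λ } and FIRST(t) = { t }.
The first is nullable but FOLLOW(C) = { $, n } is disjoint from FIRST of the second.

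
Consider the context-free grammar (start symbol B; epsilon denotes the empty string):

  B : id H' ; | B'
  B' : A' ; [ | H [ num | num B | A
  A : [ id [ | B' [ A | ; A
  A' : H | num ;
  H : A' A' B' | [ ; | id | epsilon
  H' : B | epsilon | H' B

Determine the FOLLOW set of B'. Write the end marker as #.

In B : B': B' is at the end, add FOLLOW(B) = { #, ;, [, id, num }.
In A : B' [ A: add FIRST([ A) = { [ }.
In H : A' A' B': B' is at the end, add FOLLOW(H) = { ;, [, id, num }.
Union: FOLLOW(B') = { #, ;, [, id, num }.

{ #, ;, [, id, num }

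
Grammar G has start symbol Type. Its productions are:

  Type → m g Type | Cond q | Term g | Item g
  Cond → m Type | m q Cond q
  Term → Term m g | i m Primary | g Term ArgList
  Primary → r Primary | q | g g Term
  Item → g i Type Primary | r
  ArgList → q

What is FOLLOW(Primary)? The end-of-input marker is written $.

In Term → i m Primary: Primary is at the end, add FOLLOW(Term) = { g, m, q }.
In Primary → r Primary: Primary is at the end, add FOLLOW(Primary) = { g, m, q }.
In Item → g i Type Primary: Primary is at the end, add FOLLOW(Item) = { g }.
Union: FOLLOW(Primary) = { g, m, q }.

{ g, m, q }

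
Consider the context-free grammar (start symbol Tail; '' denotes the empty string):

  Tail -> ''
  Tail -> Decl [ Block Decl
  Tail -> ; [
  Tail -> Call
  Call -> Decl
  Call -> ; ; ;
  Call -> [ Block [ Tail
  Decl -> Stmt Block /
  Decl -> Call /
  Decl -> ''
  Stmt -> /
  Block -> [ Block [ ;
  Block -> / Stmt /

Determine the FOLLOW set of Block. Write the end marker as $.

{ $, /, ;, [ }

In Tail -> Decl [ Block Decl: add FIRST(Decl)\{''} = { /, ;, [ }.
  Since Decl is nullable, also add FOLLOW(Tail) = { $, / }.
In Call -> [ Block [ Tail: add FIRST([ Tail) = { [ }.
In Decl -> Stmt Block /: add FIRST(/) = { / }.
In Block -> [ Block [ ;: add FIRST([ ;) = { [ }.
Union: FOLLOW(Block) = { $, /, ;, [ }.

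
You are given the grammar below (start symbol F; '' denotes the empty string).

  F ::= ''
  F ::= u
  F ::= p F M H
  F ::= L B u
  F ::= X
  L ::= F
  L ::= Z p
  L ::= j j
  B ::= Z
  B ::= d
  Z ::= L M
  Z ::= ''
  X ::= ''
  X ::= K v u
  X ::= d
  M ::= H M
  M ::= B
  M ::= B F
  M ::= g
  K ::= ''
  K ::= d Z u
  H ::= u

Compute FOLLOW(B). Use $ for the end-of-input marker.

In F ::= L B u: add FIRST(u) = { u }.
In M ::= B: B is at the end, add FOLLOW(M) = { d, g, j, p, u, v }.
In M ::= B F: add FIRST(F)\{''} = { d, g, j, p, u, v }.
  Since F is nullable, also add FOLLOW(M) = { d, g, j, p, u, v }.
Union: FOLLOW(B) = { d, g, j, p, u, v }.

{ d, g, j, p, u, v }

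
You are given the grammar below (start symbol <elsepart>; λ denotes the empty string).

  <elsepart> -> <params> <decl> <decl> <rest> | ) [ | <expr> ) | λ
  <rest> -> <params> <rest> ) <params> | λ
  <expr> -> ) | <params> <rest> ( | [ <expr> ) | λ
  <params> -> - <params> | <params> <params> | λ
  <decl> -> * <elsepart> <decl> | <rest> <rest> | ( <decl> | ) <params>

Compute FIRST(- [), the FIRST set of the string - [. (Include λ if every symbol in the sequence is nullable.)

{ - }

- is a terminal; add {-} and stop.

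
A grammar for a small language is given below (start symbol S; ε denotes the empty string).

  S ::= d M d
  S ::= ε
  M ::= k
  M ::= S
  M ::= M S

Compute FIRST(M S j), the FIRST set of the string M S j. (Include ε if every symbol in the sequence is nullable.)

Add FIRST(M)\{ε} = { d, k }; M is nullable, continue.
Add FIRST(S)\{ε} = { d }; S is nullable, continue.
j is a terminal; add {j} and stop.

{ d, j, k }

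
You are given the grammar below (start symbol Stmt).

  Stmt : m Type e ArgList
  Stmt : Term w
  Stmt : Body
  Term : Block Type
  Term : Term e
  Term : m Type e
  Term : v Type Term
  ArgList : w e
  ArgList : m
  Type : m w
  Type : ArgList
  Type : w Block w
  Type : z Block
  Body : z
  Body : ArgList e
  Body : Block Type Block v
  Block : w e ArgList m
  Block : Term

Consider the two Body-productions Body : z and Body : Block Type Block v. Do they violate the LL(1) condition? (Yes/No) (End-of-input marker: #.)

No

FIRST(z) = { z } and FIRST(Block Type Block v) = { m, v, w }.
The FIRST sets are disjoint and neither alternative is nullable — no conflict.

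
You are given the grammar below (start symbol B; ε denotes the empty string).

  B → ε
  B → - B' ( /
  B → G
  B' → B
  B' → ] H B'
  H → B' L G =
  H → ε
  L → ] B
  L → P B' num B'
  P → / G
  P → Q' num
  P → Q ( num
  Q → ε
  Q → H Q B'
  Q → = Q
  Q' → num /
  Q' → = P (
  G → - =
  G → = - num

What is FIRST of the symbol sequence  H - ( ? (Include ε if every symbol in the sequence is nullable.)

Add FIRST(H)\{ε} = { (, -, /, =, ], num }; H is nullable, continue.
- is a terminal; add {-} and stop.

{ (, -, /, =, ], num }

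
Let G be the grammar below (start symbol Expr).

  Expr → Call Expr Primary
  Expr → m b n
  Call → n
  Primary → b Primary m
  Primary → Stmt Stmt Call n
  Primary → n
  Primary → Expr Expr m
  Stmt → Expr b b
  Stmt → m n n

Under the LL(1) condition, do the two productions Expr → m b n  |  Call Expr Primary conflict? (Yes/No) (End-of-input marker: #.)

FIRST(m b n) = { m } and FIRST(Call Expr Primary) = { n }.
The FIRST sets are disjoint and neither alternative is nullable — no conflict.

No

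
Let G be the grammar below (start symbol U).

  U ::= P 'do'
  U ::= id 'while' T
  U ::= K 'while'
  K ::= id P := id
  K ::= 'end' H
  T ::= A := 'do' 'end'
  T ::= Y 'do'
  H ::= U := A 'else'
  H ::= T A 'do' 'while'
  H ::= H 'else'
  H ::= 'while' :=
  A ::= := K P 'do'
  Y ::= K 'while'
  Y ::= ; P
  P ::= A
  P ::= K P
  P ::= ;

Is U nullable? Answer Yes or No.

No nonterminal in this grammar is nullable.
No production of U has an RHS whose symbols are all nullable, so U is not nullable.

No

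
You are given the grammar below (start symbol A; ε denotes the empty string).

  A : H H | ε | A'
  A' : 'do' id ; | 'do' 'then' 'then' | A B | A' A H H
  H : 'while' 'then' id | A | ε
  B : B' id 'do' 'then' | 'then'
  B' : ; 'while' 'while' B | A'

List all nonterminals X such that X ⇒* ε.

{ A, H }

Directly nullable (have an ε-production): A, H.
No other nonterminal has a production whose RHS symbols are all nullable.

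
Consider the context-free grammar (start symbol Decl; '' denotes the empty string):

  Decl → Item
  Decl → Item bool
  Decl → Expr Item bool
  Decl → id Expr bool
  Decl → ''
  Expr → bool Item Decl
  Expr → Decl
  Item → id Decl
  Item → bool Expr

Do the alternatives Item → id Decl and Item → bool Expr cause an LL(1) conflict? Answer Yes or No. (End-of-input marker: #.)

No

FIRST(id Decl) = { id } and FIRST(bool Expr) = { bool }.
The FIRST sets are disjoint and neither alternative is nullable — no conflict.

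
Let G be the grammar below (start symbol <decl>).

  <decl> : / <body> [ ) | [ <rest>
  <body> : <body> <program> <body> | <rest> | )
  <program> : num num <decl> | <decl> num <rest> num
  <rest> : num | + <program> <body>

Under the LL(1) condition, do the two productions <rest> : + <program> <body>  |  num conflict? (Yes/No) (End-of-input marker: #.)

No

FIRST(+ <program> <body>) = { + } and FIRST(num) = { num }.
The FIRST sets are disjoint and neither alternative is nullable — no conflict.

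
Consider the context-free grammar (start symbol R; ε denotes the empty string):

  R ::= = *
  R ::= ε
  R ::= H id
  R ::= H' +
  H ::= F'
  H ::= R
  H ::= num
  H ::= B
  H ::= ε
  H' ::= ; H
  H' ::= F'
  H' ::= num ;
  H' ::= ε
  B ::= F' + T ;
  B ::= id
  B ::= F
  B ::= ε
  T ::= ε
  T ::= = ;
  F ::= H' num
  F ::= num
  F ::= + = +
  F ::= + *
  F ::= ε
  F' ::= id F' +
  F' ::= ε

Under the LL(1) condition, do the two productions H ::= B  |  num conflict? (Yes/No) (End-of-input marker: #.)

Yes

FIRST(B) = { +, ;, id, num, ε } and FIRST(num) = { num }.
Both contain num, so the two alternatives are not disjoint — LL(1) conflict.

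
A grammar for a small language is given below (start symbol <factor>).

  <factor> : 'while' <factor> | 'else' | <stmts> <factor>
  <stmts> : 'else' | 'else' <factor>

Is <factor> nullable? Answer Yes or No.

No nonterminal in this grammar is nullable.
No production of <factor> has an RHS whose symbols are all nullable, so <factor> is not nullable.

No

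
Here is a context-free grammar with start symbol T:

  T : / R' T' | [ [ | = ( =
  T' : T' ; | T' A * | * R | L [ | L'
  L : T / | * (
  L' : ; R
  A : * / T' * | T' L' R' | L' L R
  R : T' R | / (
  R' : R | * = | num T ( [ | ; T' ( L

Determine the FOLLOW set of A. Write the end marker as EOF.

In T' : T' A *: add FIRST(*) = { * }.
Union: FOLLOW(A) = { * }.

{ * }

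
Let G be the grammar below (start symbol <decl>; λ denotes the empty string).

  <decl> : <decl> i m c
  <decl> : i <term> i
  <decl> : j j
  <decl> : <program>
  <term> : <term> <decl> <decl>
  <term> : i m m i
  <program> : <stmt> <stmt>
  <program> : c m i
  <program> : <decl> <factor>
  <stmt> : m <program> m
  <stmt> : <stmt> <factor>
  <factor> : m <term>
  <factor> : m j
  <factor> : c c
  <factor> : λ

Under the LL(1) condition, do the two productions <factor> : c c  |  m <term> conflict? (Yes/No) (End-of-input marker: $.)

No

FIRST(c c) = { c } and FIRST(m <term>) = { m }.
The FIRST sets are disjoint and neither alternative is nullable — no conflict.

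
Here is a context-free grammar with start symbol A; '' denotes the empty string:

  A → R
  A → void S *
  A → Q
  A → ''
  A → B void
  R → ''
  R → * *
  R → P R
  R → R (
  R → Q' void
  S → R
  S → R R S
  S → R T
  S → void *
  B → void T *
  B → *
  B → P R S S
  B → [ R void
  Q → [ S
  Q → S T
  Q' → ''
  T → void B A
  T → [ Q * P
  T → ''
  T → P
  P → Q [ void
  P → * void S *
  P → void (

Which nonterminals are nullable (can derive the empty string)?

{ A, Q, Q', R, S, T }

Directly nullable (have an ''-production): A, R, Q', T.
S → R with every symbol nullable, so S is nullable.
Q → S T with every symbol nullable, so Q is nullable.
No other nonterminal has a production whose RHS symbols are all nullable.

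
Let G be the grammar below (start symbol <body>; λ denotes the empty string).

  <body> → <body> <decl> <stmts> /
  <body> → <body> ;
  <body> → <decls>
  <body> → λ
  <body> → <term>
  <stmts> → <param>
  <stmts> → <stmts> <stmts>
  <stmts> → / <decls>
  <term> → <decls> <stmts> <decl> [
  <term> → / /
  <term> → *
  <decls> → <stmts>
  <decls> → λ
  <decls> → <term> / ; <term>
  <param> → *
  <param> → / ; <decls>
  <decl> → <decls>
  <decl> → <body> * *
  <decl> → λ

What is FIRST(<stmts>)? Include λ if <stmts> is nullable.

{ *, / }

From <stmts> → <param>: add FIRST(<param>) = { *, / }.
From <stmts> → <stmts> <stmts>: add FIRST(<stmts>) = { *, / }.
<stmts> → / <decls> contributes {/}.
Union: FIRST(<stmts>) = { *, / }.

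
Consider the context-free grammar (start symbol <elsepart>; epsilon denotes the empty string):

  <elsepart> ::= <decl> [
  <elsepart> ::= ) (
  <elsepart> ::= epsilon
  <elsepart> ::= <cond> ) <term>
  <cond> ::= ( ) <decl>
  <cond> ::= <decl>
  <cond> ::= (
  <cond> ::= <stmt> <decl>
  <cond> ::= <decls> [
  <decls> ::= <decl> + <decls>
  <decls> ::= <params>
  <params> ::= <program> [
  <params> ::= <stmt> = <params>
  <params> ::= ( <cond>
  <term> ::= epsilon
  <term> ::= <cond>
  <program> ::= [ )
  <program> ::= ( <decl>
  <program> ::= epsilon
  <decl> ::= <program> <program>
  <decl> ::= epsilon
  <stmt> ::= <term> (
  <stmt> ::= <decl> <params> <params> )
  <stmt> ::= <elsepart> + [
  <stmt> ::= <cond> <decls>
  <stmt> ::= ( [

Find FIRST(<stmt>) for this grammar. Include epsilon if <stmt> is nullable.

From <stmt> ::= <term> (: <term> nullable, take FIRST(<term>) ∪ {(} = { (, ), +, [ }.
From <stmt> ::= <decl> <params> <params> ): <decl> nullable, take FIRST(<decl>) ∪ FIRST(<params>) = { (, ), +, [ }.
From <stmt> ::= <elsepart> + [: <elsepart> nullable, take FIRST(<elsepart>) ∪ {+} = { (, ), +, [ }.
From <stmt> ::= <cond> <decls>: <cond> nullable, take FIRST(<cond>) ∪ FIRST(<decls>) = { (, ), +, [ }.
<stmt> ::= ( [ contributes {(}.
Union: FIRST(<stmt>) = { (, ), +, [ }.

{ (, ), +, [ }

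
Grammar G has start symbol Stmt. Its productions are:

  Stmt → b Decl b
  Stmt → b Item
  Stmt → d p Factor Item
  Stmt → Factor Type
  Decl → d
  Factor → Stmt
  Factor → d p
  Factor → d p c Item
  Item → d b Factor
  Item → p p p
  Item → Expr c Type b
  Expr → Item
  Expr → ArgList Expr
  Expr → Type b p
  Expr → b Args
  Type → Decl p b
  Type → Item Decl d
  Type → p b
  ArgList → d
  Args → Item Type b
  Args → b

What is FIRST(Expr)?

{ b, d, p }

From Expr → Item: add FIRST(Item) = { b, d, p }.
From Expr → ArgList Expr: add FIRST(ArgList) = { d }.
From Expr → Type b p: add FIRST(Type) = { b, d, p }.
Expr → b Args contributes {b}.
Union: FIRST(Expr) = { b, d, p }.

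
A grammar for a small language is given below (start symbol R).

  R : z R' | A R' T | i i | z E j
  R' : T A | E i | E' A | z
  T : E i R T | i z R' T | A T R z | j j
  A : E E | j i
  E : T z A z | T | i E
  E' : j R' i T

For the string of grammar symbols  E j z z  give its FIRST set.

{ i, j }

Add FIRST(E) = { i, j }; E is not nullable, stop.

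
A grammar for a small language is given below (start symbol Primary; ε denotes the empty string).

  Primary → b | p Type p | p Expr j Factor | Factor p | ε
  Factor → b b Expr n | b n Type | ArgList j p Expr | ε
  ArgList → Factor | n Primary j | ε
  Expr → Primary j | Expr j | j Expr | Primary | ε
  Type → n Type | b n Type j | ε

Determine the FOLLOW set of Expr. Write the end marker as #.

In Primary → p Expr j Factor: add FIRST(j Factor) = { j }.
In Factor → b b Expr n: add FIRST(n) = { n }.
In Factor → ArgList j p Expr: Expr is at the end, add FOLLOW(Factor) = { #, j, n, p }.
In Expr → Expr j: add FIRST(j) = { j }.
In Expr → j Expr: Expr is at the end, add FOLLOW(Expr) = { #, j, n, p }.
Union: FOLLOW(Expr) = { #, j, n, p }.

{ #, j, n, p }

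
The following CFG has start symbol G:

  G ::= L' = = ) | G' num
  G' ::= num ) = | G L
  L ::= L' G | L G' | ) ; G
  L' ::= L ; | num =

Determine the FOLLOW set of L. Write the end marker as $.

In G' ::= G L: L is at the end, add FOLLOW(G') = { ), ;, num }.
In L ::= L G': add FIRST(G') = { ), num }.
In L' ::= L ;: add FIRST(;) = { ; }.
Union: FOLLOW(L) = { ), ;, num }.

{ ), ;, num }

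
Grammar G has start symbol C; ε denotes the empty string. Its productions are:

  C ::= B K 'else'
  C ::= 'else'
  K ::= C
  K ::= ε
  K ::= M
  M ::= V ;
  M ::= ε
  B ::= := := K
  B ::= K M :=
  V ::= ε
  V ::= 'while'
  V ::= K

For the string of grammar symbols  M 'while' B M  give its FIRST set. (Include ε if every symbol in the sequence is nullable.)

{ 'else', 'while', :=, ; }

Add FIRST(M)\{ε} = { 'else', 'while', :=, ; }; M is nullable, continue.
'while' is a terminal; add {'while'} and stop.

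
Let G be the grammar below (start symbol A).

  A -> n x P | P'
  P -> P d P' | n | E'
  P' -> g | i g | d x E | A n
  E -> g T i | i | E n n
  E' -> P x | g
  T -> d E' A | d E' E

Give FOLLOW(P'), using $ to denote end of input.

{ $, d, i, n, x }

In A -> P': P' is at the end, add FOLLOW(A) = { $, i, n }.
In P -> P d P': P' is at the end, add FOLLOW(P) = { $, d, i, n, x }.
Union: FOLLOW(P') = { $, d, i, n, x }.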